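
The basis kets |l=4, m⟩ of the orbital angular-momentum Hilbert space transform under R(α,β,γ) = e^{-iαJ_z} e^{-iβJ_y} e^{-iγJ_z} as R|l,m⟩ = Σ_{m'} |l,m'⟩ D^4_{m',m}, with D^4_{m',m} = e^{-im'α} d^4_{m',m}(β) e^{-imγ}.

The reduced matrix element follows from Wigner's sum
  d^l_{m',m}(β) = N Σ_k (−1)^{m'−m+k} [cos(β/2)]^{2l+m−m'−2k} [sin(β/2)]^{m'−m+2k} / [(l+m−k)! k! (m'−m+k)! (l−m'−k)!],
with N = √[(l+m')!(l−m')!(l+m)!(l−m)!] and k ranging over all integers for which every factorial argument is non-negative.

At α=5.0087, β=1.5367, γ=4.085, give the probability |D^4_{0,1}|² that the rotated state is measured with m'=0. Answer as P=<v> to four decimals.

P=0.0032

D^4_{0,1}(5.0087,1.5367,4.085) = e^{-i·0·5.0087}·d^4_{0,1}(1.5367)·e^{-i·1·4.085}. Compute d first:
With c≡cos(β/2)=0.719058 and s≡sin(β/2)=0.694950, N=[24·24·120·6]^{1/2}=643.987578
k∈{1,2,3,4} keeps every argument non-negative
  k=1: (−1)^0·643.9876/(144)·0.7191^7·0.6949^1 = +0.308899
  k=2: (−1)^1·643.9876/(24)·0.7191^5·0.6949^3 = -1.731199
  k=3: (−1)^2·643.9876/(24)·0.7191^3·0.6949^5 = +1.617058
  k=4: (−1)^3·643.9876/(144)·0.7191^1·0.6949^7 = -0.251740
d^4_{0,1}(1.5367) = +0.308899 -1.731199 +1.617058 -0.251740 = -0.056982
|D^4_{0,1}|² = |d^4_{0,1}(β)|² = (-0.056982)² = 0.003247 (the z-rotation phases have unit modulus)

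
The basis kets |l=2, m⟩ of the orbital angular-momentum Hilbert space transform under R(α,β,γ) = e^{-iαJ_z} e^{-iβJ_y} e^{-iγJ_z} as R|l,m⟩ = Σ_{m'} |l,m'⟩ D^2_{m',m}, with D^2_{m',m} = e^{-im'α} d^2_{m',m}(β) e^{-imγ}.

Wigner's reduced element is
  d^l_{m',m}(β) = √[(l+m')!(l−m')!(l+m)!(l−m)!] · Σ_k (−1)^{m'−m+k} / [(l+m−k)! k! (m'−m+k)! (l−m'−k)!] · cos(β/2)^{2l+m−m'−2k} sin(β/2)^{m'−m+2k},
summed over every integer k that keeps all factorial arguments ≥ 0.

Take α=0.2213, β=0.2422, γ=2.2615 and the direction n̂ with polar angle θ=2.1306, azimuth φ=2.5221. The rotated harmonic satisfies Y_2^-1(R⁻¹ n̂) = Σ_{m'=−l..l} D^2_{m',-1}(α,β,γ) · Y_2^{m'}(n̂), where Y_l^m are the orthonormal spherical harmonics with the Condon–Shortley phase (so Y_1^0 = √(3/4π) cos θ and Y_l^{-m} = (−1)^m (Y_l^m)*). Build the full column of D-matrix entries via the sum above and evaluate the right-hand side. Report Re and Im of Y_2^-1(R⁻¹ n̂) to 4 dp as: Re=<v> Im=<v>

Re=-0.3798 Im=-0.0390

Need the full column D^2_{m',-1} for m'=−2..2 at α=0.2213, β=0.2422, γ=2.2615.
cos(β/2)=0.992676, sin(β/2)=0.120804
d^2_{-2,-1}: single k=1 term ⇒ +0.236339;  D = -0.214080+0.100130i
d^2_{-1,-1}: k∈[0..1] ⇒ +0.971026 -0.043142 = +0.927884;  D = -0.733707+0.568016i
d^2_{0,-1}: k∈[0..1] ⇒ -0.289455 +0.004287 = -0.285168;  D = +0.181675-0.219807i
d^2_{1,-1}: k∈[0..1] ⇒ +0.043142 -0.000213 = +0.042929;  D = -0.019419+0.038286i
d^2_{2,-1}: single k=0 term ⇒ -0.003500;  D = +0.000860-0.003393i
Y_2^{m'}(θ=2.1306,φ=2.5221) and Σ D·Y over m':
  (-0.2141+0.1001i)·(+0.0903+0.2622i)  (-0.7337+0.5680i)·(+0.2830+0.2018i)  (+0.1817-0.2198i)·(-0.0486+0.0000i)  (-0.0194+0.0383i)·(-0.2830+0.2018i)  (+0.0009-0.0034i)·(+0.0903-0.2622i)
Y_2^-1(R⁻¹ n̂) = -0.379770-0.039024i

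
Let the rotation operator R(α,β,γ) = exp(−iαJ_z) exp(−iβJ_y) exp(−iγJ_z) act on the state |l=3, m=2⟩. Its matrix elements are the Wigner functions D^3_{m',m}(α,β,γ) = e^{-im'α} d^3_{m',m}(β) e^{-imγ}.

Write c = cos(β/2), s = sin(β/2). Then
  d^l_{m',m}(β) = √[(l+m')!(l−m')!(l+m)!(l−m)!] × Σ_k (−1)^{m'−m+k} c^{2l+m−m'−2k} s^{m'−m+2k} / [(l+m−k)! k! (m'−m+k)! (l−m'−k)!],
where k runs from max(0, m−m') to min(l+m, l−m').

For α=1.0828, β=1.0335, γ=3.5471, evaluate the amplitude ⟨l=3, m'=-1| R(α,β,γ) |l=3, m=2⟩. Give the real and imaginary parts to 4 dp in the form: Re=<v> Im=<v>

First d^3_{-1,2}(β=1.0335), then the phase factors e^{-i(-1)α} and e^{-i(2)γ}:
With c≡cos(β/2)=0.869429 and s≡sin(β/2)=0.494057, N=[2·24·120·1]^{1/2}=75.894664
The bounds max(0,m−m')=3 and min(l+m,l−m')=4 give 2 terms
  k=3: (−1)^0·75.8947/(12)·0.8694^3·0.4941^3 = +0.501262
  k=4: (−1)^1·75.8947/(24)·0.8694^1·0.4941^5 = -0.080932
d^3_{-1,2}(1.0335) = +0.501262 -0.080932 = +0.420330
Phases: e^{-i·(-1)·1.0828}=+0.468857+0.883274i, e^{-i·(2)·3.5471}=+0.688763-0.724986i ⇒ D=+0.404901+0.112838i

Re=0.4049 Im=0.1128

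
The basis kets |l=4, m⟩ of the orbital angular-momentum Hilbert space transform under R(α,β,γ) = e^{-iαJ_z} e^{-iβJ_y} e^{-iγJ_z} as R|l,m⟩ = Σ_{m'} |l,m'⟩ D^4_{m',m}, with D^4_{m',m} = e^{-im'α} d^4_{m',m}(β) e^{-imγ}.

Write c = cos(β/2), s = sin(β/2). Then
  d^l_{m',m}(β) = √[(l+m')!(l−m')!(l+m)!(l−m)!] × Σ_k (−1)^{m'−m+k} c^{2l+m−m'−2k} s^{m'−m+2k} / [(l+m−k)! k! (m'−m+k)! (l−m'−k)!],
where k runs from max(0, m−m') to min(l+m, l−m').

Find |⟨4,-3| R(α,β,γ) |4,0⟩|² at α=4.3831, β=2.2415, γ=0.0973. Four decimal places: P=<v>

D^4_{-3,0}(4.3831,2.2415,0.0973) = e^{-i·-3·4.3831}·d^4_{-3,0}(2.2415)·e^{-i·0·0.0973}. Compute d first:
Half-angle: c=0.435007, s=0.900427. N=√(1·5040·24·24)=1703.830978
k∈{3,4} keeps every argument non-negative
  k=3: (−1)^0·1703.8310/(144)·0.4350^5·0.9004^3 = +0.134553
  k=4: (−1)^1·1703.8310/(144)·0.4350^3·0.9004^5 = -0.576496
d^4_{-3,0}(2.2415) = +0.134553 -0.576496 = -0.441943
|D^4_{-3,0}|² = |d^4_{-3,0}(β)|² = (-0.441943)² = 0.195314 (the z-rotation phases have unit modulus)

P=0.1953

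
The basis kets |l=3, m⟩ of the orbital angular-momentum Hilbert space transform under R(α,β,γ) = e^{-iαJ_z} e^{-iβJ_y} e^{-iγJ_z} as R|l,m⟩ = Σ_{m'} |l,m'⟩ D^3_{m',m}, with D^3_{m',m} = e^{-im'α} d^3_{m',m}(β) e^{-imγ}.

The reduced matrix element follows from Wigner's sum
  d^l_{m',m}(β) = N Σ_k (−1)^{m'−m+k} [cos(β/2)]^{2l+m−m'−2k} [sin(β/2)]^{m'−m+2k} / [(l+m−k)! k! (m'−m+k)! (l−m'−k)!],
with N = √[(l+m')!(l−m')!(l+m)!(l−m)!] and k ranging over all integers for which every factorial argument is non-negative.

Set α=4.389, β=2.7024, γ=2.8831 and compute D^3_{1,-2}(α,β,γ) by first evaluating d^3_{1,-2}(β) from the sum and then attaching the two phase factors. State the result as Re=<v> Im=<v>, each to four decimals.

D^3_{1,-2}(4.389,2.7024,2.8831) = e^{-i·1·4.389}·d^3_{1,-2}(2.7024)·e^{-i·-2·2.8831}. Compute d first:
With c≡cos(β/2)=0.217836 and s≡sin(β/2)=0.975985, N=[24·2·1·120]^{1/2}=75.894664
k∈{0,1} keeps every argument non-negative
  k=0: (−1)^3·75.8947/(12)·0.2178^3·0.9760^3 = -0.060778
  k=1: (−1)^4·75.8947/(24)·0.2178^1·0.9760^5 = +0.610022
d^3_{1,-2}(2.7024) = -0.060778 +0.610022 = +0.549244
Phases: e^{-i·(1)·4.389}=-0.317782+0.948164i, e^{-i·(-2)·2.8831}=+0.869313-0.494262i ⇒ D=+0.105669+0.538984i

Re=0.1057 Im=0.5390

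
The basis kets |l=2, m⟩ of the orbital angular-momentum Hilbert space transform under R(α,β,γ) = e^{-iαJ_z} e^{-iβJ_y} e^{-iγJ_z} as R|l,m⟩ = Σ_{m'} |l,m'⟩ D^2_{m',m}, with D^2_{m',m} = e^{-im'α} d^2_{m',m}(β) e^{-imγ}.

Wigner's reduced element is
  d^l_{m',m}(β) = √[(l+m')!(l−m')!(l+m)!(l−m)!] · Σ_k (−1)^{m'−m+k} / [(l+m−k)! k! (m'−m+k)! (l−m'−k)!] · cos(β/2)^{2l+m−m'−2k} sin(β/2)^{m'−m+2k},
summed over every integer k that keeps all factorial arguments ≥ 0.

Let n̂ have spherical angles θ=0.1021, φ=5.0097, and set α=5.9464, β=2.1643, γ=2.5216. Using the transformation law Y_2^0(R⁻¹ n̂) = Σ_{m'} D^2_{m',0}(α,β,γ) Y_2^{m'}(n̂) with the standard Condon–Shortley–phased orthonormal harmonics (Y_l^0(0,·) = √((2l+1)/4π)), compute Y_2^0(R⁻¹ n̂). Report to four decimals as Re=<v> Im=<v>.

Re=-0.0729 Im=0.0000

Need the full column D^2_{m',0} for m'=−2..2 at α=5.9464, β=2.1643, γ=2.5216.
cos(β/2)=0.469431, sin(β/2)=0.882969
d^2_{-2,0}: single k=2 term ⇒ +0.420834;  D = +0.328923-0.262508i
d^2_{-1,0}: k∈[1..2] ⇒ +0.223736 -0.791560 = -0.567824;  D = -0.535925+0.187640i
d^2_{0,0}: k∈[0..2] ⇒ +0.048561 -0.687218 +0.607830 = -0.030827;  D = -0.030827+0.000000i
d^2_{1,0}: k∈[0..1] ⇒ -0.223736 +0.791560 = +0.567824;  D = +0.535925+0.187640i
d^2_{2,0}: single k=0 term ⇒ +0.420834;  D = +0.328923+0.262508i
Y_2^{m'}(θ=0.1021,φ=5.0097) and Σ D·Y over m':
  (+0.3289-0.2625i)·(-0.0033+0.0022i)  (-0.5359+0.1876i)·(+0.0229+0.0749i)  (-0.0308+0.0000i)·(+0.6210+0.0000i)  (+0.5359+0.1876i)·(-0.0229+0.0749i)  (+0.3289+0.2625i)·(-0.0033-0.0022i)
Y_2^0(R⁻¹ n̂) = -0.072851+0.000000i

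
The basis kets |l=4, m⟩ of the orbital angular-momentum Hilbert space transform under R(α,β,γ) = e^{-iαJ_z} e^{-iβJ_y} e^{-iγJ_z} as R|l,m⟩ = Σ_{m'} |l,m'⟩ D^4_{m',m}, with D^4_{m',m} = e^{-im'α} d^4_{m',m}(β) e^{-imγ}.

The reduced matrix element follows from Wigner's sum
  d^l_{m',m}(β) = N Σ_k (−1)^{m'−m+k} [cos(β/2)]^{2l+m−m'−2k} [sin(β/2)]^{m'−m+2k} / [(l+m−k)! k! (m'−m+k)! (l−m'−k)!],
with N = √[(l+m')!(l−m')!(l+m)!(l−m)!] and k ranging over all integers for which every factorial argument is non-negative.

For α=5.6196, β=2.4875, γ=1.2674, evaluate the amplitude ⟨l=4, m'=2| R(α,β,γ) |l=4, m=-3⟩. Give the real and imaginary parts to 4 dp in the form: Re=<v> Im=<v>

Re=0.2177 Im=-0.4915

Split into d^4_{2,-3}(β=2.4875) × two z-phases.
With c≡cos(β/2)=0.321247 and s≡sin(β/2)=0.946995, N=[720·2·1·5040]^{1/2}=2693.993318
k∈{0,1} keeps every argument non-negative
  k=0: (−1)^5·2693.9933/(240)·0.3212^3·0.9470^5 = -0.283428
  k=1: (−1)^6·2693.9933/(720)·0.3212^1·0.9470^7 = +0.820991
d^4_{2,-3}(2.4875) = -0.283428 +0.820991 = +0.537563
D = (+0.241223+0.970470i)·(+0.537563)·(-0.789620-0.613597i) = +0.217714-0.491502i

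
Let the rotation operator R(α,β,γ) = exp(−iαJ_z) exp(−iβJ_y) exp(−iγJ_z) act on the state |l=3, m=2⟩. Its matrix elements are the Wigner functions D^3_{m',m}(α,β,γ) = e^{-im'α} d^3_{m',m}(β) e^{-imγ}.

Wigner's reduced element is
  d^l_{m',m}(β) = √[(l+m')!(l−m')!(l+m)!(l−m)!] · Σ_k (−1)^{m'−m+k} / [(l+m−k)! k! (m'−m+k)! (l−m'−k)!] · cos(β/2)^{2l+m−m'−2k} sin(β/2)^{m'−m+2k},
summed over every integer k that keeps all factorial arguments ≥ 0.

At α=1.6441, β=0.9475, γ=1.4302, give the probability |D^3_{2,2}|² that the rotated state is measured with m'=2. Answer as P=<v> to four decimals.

P=0.0243

First d^3_{2,2}(β=0.9475), then the phase factors e^{-i(2)α} and e^{-i(2)γ}:
c=cos(0.9475/2)=0.889864, s=sin(0.9475/2)=0.456226; N=√[120·1·120·1]=120.000000
k: max(0,(2)−(2))=0 … min(3+(2),3−(2))=1
  k=0: (−1)^0·120.0000/(120)·0.8899^6·0.4562^0 = +0.496525
  k=1: (−1)^1·120.0000/(24)·0.8899^4·0.4562^2 = -0.652567
d^3_{2,2}(0.9475) = +0.496525 -0.652567 = -0.156042
|D^3_{2,2}|² = |d^3_{2,2}(β)|² = (-0.156042)² = 0.024349 (the z-rotation phases have unit modulus)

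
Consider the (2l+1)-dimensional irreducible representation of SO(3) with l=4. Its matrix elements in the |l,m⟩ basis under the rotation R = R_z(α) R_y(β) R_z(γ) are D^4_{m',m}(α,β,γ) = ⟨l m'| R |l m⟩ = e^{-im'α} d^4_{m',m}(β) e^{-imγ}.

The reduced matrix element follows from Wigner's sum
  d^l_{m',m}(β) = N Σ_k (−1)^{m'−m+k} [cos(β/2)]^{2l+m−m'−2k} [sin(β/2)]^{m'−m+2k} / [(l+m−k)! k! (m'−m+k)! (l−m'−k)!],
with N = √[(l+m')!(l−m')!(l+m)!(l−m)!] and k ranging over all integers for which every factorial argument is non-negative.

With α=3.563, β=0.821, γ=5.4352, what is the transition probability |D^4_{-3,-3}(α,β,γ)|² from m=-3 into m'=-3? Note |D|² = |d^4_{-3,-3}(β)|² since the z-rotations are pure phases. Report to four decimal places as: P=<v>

D^4_{-3,-3}(3.563,0.821,5.4352) = e^{-i·-3·3.563}·d^4_{-3,-3}(0.821)·e^{-i·-3·5.4352}. Compute d first:
c=cos(0.821/2)=0.916921, s=sin(0.821/2)=0.399068; N=√[1·5040·1·5040]=5040.000000
k∈{0,1} keeps every argument non-negative
  k=0: (−1)^0·5040.0000/(5040)·0.9169^8·0.3991^0 = +0.499640
  k=1: (−1)^1·5040.0000/(720)·0.9169^6·0.3991^2 = -0.662497
d^4_{-3,-3}(0.821) = +0.499640 -0.662497 = -0.162858
|D^4_{-3,-3}|² = |d^4_{-3,-3}(β)|² = (-0.162858)² = 0.026523 (the z-rotation phases have unit modulus)

P=0.0265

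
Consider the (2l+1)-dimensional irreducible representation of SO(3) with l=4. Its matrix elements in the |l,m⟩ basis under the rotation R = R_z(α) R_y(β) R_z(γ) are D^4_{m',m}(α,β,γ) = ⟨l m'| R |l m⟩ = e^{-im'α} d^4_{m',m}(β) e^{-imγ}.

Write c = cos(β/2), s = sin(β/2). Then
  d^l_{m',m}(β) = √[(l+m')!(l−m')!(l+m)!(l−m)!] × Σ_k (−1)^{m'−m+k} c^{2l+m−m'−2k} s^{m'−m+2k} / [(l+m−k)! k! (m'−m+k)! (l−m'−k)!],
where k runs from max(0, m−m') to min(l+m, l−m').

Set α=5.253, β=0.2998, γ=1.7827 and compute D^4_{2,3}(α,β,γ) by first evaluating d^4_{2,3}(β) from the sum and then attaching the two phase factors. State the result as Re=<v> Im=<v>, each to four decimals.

D^4_{2,3}(5.253,0.2998,1.7827) = e^{-i·2·5.253}·d^4_{2,3}(0.2998)·e^{-i·3·1.7827}. Compute d first:
Half-angle: c=0.988786, s=0.149339. N=√(720·2·5040·1)=2693.993318
k∈{1,2} keeps every argument non-negative
  k=1: (−1)^0·2693.9933/(720)·0.9888^7·0.1493^1 = +0.516362
  k=2: (−1)^1·2693.9933/(240)·0.9888^5·0.1493^3 = -0.035336
d^4_{2,3}(0.2998) = +0.516362 -0.035336 = +0.481026
D = (-0.470250+0.882533i)·(+0.481026)·(+0.593750+0.804650i) = -0.475899+0.070046i

Re=-0.4759 Im=0.0700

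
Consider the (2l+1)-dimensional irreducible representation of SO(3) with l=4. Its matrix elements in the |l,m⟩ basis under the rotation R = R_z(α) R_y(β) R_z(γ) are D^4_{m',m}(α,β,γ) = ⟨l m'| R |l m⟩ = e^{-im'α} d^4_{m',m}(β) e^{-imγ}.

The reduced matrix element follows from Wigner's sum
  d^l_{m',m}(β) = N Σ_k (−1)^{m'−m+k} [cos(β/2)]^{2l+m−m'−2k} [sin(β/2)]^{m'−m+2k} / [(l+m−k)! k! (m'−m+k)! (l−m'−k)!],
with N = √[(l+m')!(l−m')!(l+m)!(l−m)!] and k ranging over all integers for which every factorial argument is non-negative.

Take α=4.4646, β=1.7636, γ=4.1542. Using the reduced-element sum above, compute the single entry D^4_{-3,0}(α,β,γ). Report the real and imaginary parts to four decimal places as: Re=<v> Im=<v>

Re=-0.1813 Im=-0.1973

Split into d^4_{-3,0}(β=1.7636) × two z-phases.
c=cos(1.7636/2)=0.635763, s=sin(1.7636/2)=0.771885; N=√[1·5040·24·24]=1703.830978
k: max(0,(0)−(-3))=3 … min(4+(0),4−(-3))=4
  k=3: (−1)^0·1703.8310/(144)·0.6358^5·0.7719^3 = +0.565193
  k=4: (−1)^1·1703.8310/(144)·0.6358^3·0.7719^5 = -0.833126
d^4_{-3,0}(1.7636) = +0.565193 -0.833126 = -0.267934
Phases: e^{-i·(-3)·4.4646}=+0.676770+0.736194i, e^{-i·(0)·4.1542}=+1.000000+0.000000i ⇒ D=-0.181330-0.197251i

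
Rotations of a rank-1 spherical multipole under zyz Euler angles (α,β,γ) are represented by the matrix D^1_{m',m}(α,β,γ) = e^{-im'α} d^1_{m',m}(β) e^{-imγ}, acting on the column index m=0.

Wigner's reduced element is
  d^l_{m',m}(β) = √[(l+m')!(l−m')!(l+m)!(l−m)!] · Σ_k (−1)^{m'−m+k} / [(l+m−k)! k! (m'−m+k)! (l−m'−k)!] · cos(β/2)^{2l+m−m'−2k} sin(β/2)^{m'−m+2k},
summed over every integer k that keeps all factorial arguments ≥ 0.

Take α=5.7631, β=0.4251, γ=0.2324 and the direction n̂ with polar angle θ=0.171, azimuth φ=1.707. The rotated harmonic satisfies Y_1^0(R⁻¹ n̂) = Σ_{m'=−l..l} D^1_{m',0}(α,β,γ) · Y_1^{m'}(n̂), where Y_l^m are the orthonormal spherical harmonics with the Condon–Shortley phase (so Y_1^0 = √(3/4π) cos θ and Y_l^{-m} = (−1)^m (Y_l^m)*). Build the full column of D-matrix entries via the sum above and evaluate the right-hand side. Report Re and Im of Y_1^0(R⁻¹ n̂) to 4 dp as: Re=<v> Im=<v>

Re=0.4177 Im=0.0000

Need the full column D^1_{m',0} for m'=−1..1 at α=5.7631, β=0.4251, γ=0.2324.
cos(β/2)=0.977496, sin(β/2)=0.210953
d^1_{-1,0}: single k=1 term ⇒ +0.291619;  D = +0.253060-0.144921i
d^1_{0,0}: k∈[0..1] ⇒ +0.955499 -0.044501 = +0.910997;  D = +0.910997+0.000000i
d^1_{1,0}: single k=0 term ⇒ -0.291619;  D = -0.253060-0.144921i
Y_1^{m'}(θ=0.171,φ=1.707) and Σ D·Y over m':
  (+0.2531-0.1449i)·(-0.0080-0.0582i)  (+0.9110+0.0000i)·(+0.4815+0.0000i)  (-0.2531-0.1449i)·(+0.0080-0.0582i)
Y_1^0(R⁻¹ n̂) = +0.417701+0.000000i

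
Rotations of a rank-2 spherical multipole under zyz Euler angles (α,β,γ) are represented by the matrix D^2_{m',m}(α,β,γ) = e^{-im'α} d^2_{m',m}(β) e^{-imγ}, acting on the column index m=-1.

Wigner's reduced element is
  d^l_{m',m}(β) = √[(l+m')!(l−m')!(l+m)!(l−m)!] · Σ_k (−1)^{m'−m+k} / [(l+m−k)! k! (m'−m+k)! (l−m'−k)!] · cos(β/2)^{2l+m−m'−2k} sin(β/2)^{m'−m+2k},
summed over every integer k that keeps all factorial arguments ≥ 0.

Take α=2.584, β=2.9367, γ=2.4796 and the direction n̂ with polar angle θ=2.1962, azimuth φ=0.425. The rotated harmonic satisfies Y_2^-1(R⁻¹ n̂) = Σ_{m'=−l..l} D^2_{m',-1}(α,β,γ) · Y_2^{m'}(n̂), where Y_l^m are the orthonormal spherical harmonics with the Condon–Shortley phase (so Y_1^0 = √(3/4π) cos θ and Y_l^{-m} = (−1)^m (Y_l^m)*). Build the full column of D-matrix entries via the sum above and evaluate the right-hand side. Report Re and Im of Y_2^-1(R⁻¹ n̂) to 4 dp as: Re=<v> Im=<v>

Re=-0.3185 Im=-0.0700

Need the full column D^2_{m',-1} for m'=−2..2 at α=2.584, β=2.9367, γ=2.4796.
cos(β/2)=0.102267, sin(β/2)=0.994757
d^2_{-2,-1}: single k=1 term ⇒ +0.002128;  D = +0.000436+0.002083i
d^2_{-1,-1}: k∈[0..1] ⇒ +0.000109 -0.031048 = -0.030938;  D = -0.010644+0.029050i
d^2_{0,-1}: k∈[0..1] ⇒ -0.002606 +0.246583 = +0.243977;  D = -0.192441+0.149970i
d^2_{1,-1}: k∈[0..1] ⇒ +0.031048 -0.979192 = -0.948145;  D = -0.942982+0.098807i
d^2_{2,-1}: single k=0 term ⇒ -0.201334;  D = +0.181010+0.088152i
Y_2^{m'}(θ=2.1962,φ=0.425) and Σ D·Y over m':
  (+0.0004+0.0021i)·(+0.1676-0.1907i)  (-0.0106+0.0290i)·(-0.3340+0.1512i)  (-0.1924+0.1500i)·(+0.0089+0.0000i)  (-0.9430+0.0988i)·(+0.3340+0.1512i)  (+0.1810+0.0882i)·(+0.1676+0.1907i)
Y_2^-1(R⁻¹ n̂) = -0.318498-0.069976i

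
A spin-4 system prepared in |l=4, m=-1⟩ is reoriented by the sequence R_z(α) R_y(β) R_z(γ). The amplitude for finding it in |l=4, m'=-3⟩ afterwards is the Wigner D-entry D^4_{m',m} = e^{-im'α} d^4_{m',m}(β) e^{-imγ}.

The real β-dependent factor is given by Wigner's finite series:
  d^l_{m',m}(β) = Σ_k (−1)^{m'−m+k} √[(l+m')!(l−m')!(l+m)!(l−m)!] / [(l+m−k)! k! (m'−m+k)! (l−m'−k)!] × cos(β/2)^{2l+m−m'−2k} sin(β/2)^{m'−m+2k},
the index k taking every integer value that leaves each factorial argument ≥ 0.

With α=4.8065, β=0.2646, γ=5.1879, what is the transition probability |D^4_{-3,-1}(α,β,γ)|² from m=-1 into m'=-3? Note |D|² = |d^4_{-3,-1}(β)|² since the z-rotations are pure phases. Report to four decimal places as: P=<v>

Split into d^4_{-3,-1}(β=0.2646) × two z-phases.
c=cos(0.2646/2)=0.991261, s=sin(0.2646/2)=0.131914; N=√[1·5040·6·120]=1904.940944
k: max(0,(-1)−(-3))=2 … min(4+(-1),4−(-3))=3
  k=2: (−1)^0·1904.9409/(240)·0.9913^6·0.1319^2 = +0.131034
  k=3: (−1)^1·1904.9409/(144)·0.9913^4·0.1319^4 = -0.003868
d^4_{-3,-1}(0.2646) = +0.131034 -0.003868 = +0.127166
|D^4_{-3,-1}|² = |d^4_{-3,-1}(β)|² = (+0.127166)² = 0.016171 (the z-rotation phases have unit modulus)

P=0.0162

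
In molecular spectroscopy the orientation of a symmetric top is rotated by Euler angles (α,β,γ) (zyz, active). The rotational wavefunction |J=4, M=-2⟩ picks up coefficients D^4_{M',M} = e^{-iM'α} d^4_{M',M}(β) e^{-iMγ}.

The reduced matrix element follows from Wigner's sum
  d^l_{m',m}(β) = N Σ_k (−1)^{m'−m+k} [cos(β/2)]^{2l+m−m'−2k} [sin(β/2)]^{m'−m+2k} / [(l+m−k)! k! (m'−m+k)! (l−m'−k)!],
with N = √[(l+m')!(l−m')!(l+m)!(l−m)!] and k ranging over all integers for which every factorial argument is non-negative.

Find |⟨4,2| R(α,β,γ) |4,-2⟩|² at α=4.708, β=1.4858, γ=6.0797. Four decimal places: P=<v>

First d^4_{2,-2}(β=1.4858), then the phase factors e^{-i(2)α} and e^{-i(-2)γ}:
With c≡cos(β/2)=0.736510 and s≡sin(β/2)=0.676427, N=[720·2·2·720]^{1/2}=1440.000000
The bounds max(0,m−m')=0 and min(l+m,l−m')=2 give 3 terms
  k=0: (−1)^4·1440.0000/(96)·0.7365^4·0.6764^4 = +0.924036
  k=1: (−1)^5·1440.0000/(120)·0.7365^2·0.6764^6 = -0.623538
  k=2: (−1)^6·1440.0000/(1440)·0.7365^0·0.6764^8 = +0.043829
d^4_{2,-2}(1.4858) = +0.924036 -0.623538 +0.043829 = +0.344327
|D^4_{2,-2}|² = |d^4_{2,-2}(β)|² = (+0.344327)² = 0.118561 (the z-rotation phases have unit modulus)

P=0.1186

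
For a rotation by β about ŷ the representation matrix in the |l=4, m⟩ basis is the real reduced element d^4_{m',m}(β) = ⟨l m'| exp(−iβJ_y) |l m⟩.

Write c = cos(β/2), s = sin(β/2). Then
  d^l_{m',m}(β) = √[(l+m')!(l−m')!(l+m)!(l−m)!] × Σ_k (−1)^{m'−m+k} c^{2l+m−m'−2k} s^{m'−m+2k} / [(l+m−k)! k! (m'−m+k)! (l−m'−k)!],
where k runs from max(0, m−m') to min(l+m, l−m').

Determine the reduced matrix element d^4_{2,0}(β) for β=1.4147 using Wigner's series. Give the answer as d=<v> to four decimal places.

d^4_{2,0}(β=1.4147) via Wigner's sum:
Half-angle: c=0.760087, s=0.649822. N=√(720·2·24·24)=910.735966
k∈{0,1,2} keeps every argument non-negative
  k=0: (−1)^2·910.7360/(96)·0.7601^6·0.6498^2 = +0.772482
  k=1: (−1)^3·910.7360/(36)·0.7601^4·0.6498^4 = -1.505634
  k=2: (−1)^4·910.7360/(96)·0.7601^2·0.6498^6 = +0.412680
d^4_{2,0}(1.4147) = +0.772482 -1.505634 +0.412680 = -0.320473

d=-0.3205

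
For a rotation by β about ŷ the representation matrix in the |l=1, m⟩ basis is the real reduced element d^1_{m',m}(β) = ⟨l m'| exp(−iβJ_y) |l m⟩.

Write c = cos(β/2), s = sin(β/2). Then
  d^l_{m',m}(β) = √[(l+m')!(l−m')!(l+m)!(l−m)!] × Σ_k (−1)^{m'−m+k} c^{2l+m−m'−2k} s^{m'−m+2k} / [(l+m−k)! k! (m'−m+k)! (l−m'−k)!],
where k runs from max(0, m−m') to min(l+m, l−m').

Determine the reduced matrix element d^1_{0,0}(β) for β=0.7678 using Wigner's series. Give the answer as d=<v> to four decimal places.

d=0.7194

d^1_{0,0}(β=0.7678) via Wigner's sum:
c=cos(0.7678/2)=0.927211, s=sin(0.7678/2)=0.374539; N=√[1·1·1·1]=1.000000
The bounds max(0,m−m')=0 and min(l+m,l−m')=1 give 2 terms
  k=0: (−1)^0·1.0000/(1)·0.9272^2·0.3745^0 = +0.859720
  k=1: (−1)^1·1.0000/(1)·0.9272^0·0.3745^2 = -0.140280
d^1_{0,0}(0.7678) = +0.859720 -0.140280 = +0.719440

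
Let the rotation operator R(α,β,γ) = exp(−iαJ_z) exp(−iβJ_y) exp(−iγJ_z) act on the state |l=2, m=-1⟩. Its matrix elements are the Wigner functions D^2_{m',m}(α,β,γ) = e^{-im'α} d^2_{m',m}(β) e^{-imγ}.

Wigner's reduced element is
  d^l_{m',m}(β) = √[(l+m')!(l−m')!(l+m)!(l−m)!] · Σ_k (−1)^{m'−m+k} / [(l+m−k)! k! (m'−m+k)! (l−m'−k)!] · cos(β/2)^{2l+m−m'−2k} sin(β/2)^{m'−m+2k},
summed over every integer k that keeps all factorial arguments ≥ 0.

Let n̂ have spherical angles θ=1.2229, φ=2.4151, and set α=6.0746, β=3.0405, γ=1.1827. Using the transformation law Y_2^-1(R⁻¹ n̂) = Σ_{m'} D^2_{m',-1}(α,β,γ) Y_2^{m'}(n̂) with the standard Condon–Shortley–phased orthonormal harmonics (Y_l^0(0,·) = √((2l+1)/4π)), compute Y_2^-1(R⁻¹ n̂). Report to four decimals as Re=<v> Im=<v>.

Need the full column D^2_{m',-1} for m'=−2..2 at α=6.0746, β=3.0405, γ=1.1827.
cos(β/2)=0.050525, sin(β/2)=0.998723
d^2_{-2,-1}: single k=1 term ⇒ +0.000258;  D = +0.000186+0.000179i
d^2_{-1,-1}: k∈[0..1] ⇒ +0.000007 -0.007639 = -0.007632;  D = -0.004289-0.006313i
d^2_{0,-1}: k∈[0..1] ⇒ -0.000316 +0.123286 = +0.122971;  D = +0.046536+0.113826i
d^2_{1,-1}: k∈[0..1] ⇒ +0.007639 -0.994901 = -0.987262;  D = -0.176274-0.971398i
d^2_{2,-1}: single k=0 term ⇒ -0.100663;  D = +0.002926-0.100620i
Y_2^{m'}(θ=1.2229,φ=2.4151) and Σ D·Y over m':
  (+0.0002+0.0002i)·(+0.0401+0.3390i)  (-0.0043-0.0063i)·(-0.1851-0.1645i)  (+0.0465+0.1138i)·(-0.2054+0.0000i)  (-0.1763-0.9714i)·(+0.1851-0.1645i)  (+0.0029-0.1006i)·(+0.0401-0.3390i)
Y_2^-1(R⁻¹ n̂) = -0.236241-0.177265i

Re=-0.2362 Im=-0.1773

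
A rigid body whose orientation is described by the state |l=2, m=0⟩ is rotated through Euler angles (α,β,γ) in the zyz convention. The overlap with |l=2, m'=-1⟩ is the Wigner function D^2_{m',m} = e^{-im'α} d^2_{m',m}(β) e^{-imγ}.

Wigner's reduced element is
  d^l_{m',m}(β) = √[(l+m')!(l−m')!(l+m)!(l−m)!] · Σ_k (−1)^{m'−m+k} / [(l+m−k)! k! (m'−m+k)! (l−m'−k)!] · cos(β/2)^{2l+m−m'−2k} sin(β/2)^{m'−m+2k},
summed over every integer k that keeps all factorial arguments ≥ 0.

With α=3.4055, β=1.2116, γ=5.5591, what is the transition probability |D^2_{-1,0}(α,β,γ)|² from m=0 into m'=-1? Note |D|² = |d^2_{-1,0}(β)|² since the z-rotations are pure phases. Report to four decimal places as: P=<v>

P=0.1624

D^2_{-1,0}(3.4055,1.2116,5.5591) = e^{-i·-1·3.4055}·d^2_{-1,0}(1.2116)·e^{-i·0·5.5591}. Compute d first:
With c≡cos(β/2)=0.822047 and s≡sin(β/2)=0.569420, N=[1·6·2·2]^{1/2}=4.898979
Admissible k: 1..2 (factorial args all ≥0)
  k=1: (−1)^0·4.8990/(2)·0.8220^3·0.5694^1 = +0.774815
  k=2: (−1)^1·4.8990/(2)·0.8220^1·0.5694^3 = -0.371766
d^2_{-1,0}(1.2116) = +0.774815 -0.371766 = +0.403048
|D^2_{-1,0}|² = |d^2_{-1,0}(β)|² = (+0.403048)² = 0.162448 (the z-rotation phases have unit modulus)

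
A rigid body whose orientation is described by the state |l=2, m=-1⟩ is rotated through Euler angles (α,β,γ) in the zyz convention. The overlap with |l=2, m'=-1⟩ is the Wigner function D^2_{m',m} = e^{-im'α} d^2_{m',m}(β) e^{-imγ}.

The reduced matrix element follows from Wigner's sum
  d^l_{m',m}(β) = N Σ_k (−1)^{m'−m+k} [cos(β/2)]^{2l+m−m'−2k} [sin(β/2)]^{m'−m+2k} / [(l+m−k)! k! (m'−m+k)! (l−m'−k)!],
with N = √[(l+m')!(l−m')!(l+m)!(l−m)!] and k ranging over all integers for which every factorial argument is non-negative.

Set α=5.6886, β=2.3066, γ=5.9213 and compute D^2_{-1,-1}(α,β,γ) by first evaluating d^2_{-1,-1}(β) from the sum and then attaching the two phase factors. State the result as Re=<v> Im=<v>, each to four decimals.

D^2_{-1,-1}(5.6886,2.3066,5.9213) = e^{-i·-1·5.6886}·d^2_{-1,-1}(2.3066)·e^{-i·-1·5.9213}. Compute d first:
Half-angle: c=0.405473, s=0.914107. N=√(1·6·1·6)=6.000000
Admissible k: 0..1 (factorial args all ≥0)
  k=0: (−1)^0·6.0000/(6)·0.4055^4·0.9141^0 = +0.027030
  k=1: (−1)^1·6.0000/(2)·0.4055^2·0.9141^2 = -0.412135
d^2_{-1,-1}(2.3066) = +0.027030 -0.412135 = -0.385105
Phases: e^{-i·(-1)·5.6886}=+0.828381-0.560165i, e^{-i·(-1)·5.9213}=+0.935231-0.354038i ⇒ D=-0.221977+0.314693i

Re=-0.2220 Im=0.3147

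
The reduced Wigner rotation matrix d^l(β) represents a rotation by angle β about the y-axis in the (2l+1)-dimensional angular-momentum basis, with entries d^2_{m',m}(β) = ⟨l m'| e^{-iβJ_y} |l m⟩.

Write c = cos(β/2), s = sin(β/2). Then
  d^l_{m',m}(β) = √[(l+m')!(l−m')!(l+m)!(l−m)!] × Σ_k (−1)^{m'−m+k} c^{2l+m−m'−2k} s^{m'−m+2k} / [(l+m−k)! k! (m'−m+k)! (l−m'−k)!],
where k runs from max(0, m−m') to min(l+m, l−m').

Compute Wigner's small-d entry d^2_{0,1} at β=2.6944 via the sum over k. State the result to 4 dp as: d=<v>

d^2_{0,1}(β=2.6944) via Wigner's sum:
With c≡cos(β/2)=0.221738 and s≡sin(β/2)=0.975106, N=[2·2·6·1]^{1/2}=4.898979
The bounds max(0,m−m')=1 and min(l+m,l−m')=2 give 2 terms
  k=1: (−1)^0·4.8990/(2)·0.2217^3·0.9751^1 = +0.026040
  k=2: (−1)^1·4.8990/(2)·0.2217^1·0.9751^3 = -0.503583
d^2_{0,1}(2.6944) = +0.026040 -0.503583 = -0.477543

d=-0.4775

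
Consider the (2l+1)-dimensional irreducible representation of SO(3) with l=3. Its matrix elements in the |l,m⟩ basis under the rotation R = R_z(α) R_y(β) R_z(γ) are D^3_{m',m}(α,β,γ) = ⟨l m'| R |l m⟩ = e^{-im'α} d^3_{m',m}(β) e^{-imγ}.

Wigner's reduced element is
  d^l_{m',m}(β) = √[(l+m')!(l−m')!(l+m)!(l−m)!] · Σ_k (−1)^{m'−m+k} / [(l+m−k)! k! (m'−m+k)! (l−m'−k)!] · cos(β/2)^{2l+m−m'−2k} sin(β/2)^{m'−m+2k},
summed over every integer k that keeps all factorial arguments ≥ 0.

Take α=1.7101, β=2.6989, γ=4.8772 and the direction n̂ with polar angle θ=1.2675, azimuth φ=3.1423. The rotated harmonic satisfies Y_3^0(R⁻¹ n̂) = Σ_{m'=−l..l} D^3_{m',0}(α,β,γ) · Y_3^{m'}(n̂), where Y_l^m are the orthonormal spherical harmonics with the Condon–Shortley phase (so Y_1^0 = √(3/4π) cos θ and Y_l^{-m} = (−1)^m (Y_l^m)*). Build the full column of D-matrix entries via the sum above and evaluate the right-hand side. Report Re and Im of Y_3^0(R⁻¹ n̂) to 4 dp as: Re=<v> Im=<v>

Need the full column D^3_{m',0} for m'=−3..3 at α=1.7101, β=2.6989, γ=4.8772.
cos(β/2)=0.219543, sin(β/2)=0.975603
d^3_{-3,0}: single k=3 term ⇒ +0.043943;  D = +0.017835-0.040162i
d^3_{-2,0}: k∈[2..3] ⇒ +0.012111 -0.239163 = -0.227051;  D = +0.218296+0.062443i
d^3_{-1,0}: k∈[1..3] ⇒ +0.001724 -0.102115 +0.672165 = +0.571773;  D = -0.079393+0.566234i
d^3_{0,0}: k∈[0..3] ⇒ +0.000112 -0.019901 +0.392984 -0.862260 = -0.489064;  D = -0.489064+0.000000i
d^3_{1,0}: k∈[0..2] ⇒ -0.001724 +0.102115 -0.672165 = -0.571773;  D = +0.079393+0.566234i
d^3_{2,0}: k∈[0..1] ⇒ +0.012111 -0.239163 = -0.227051;  D = +0.218296-0.062443i
d^3_{3,0}: single k=0 term ⇒ -0.043943;  D = -0.017835-0.040162i
Y_3^{m'}(θ=1.2675,φ=3.1423) and Σ D·Y over m':
  (+0.0178-0.0402i)·(-0.3627+0.0008i)  (+0.2183+0.0624i)·(+0.2780-0.0004i)  (-0.0794+0.5662i)·(+0.1709-0.0001i)  (-0.4891+0.0000i)·(-0.2847+0.0000i)  (+0.0794+0.5662i)·(-0.1709-0.0001i)  (+0.2183-0.0624i)·(+0.2780+0.0004i)  (-0.0178-0.0402i)·(+0.3627+0.0008i)
Y_3^0(R⁻¹ n̂) = +0.220772-0.000000i

Re=0.2208 Im=0.0000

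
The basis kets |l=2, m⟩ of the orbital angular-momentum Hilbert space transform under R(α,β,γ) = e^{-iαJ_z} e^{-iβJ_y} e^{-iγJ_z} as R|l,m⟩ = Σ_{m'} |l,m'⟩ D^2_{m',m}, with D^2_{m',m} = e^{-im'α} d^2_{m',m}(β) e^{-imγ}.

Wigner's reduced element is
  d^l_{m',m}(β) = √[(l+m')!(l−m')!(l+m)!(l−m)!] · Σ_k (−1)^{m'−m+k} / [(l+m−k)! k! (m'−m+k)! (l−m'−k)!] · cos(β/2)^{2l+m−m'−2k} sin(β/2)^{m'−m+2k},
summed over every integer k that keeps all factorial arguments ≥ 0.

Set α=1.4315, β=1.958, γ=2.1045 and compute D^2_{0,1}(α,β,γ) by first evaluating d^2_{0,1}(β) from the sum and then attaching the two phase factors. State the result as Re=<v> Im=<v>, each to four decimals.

Re=0.2179 Im=0.3687

First d^2_{0,1}(β=1.958), then the phase factors e^{-i(0)α} and e^{-i(1)γ}:
c=cos(1.958/2)=0.557853, s=sin(1.958/2)=0.829940; N=√[2·2·6·1]=4.898979
k: max(0,(1)−(0))=1 … min(2+(1),2−(0))=2
  k=1: (−1)^0·4.8990/(2)·0.5579^3·0.8299^1 = +0.352924
  k=2: (−1)^1·4.8990/(2)·0.5579^1·0.8299^3 = -0.781151
d^2_{0,1}(1.958) = +0.352924 -0.781151 = -0.428227
Phases: e^{-i·(0)·1.4315}=+1.000000+0.000000i, e^{-i·(1)·2.1045}=-0.508725-0.860929i ⇒ D=+0.217850+0.368673i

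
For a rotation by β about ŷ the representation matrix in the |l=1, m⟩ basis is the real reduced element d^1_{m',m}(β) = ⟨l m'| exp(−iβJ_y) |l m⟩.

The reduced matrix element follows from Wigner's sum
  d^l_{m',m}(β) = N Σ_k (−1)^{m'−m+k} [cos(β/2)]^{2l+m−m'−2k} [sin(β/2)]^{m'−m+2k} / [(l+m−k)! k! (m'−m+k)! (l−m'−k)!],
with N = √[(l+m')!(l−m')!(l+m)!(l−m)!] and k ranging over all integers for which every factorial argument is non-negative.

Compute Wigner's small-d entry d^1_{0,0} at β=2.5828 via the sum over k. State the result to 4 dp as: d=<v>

d=-0.8479

d^1_{0,0}(β=2.5828) via Wigner's sum:
With c≡cos(β/2)=0.275775 and s≡sin(β/2)=0.961222, N=[1·1·1·1]^{1/2}=1.000000
k∈{0,1} keeps every argument non-negative
  k=0: (−1)^0·1.0000/(1)·0.2758^2·0.9612^0 = +0.076052
  k=1: (−1)^1·1.0000/(1)·0.2758^0·0.9612^2 = -0.923948
d^1_{0,0}(2.5828) = +0.076052 -0.923948 = -0.847896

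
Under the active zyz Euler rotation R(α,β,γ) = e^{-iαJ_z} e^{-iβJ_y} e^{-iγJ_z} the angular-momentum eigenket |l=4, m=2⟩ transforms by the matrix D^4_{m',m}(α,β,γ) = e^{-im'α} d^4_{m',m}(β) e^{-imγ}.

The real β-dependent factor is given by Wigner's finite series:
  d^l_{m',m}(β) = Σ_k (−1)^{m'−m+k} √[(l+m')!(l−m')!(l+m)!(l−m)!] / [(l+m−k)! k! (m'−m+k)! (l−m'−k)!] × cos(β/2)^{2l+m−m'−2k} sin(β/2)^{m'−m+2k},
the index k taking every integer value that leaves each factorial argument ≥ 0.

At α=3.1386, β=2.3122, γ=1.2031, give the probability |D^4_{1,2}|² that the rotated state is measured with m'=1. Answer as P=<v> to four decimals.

First d^4_{1,2}(β=2.3122), then the phase factors e^{-i(1)α} and e^{-i(2)γ}:
c=cos(2.3122/2)=0.402912, s=sin(2.3122/2)=0.915239; N=√[120·6·720·2]=1018.233765
k∈{1,2,3} keeps every argument non-negative
  k=1: (−1)^0·1018.2338/(240)·0.4029^7·0.9152^1 = +0.006693
  k=2: (−1)^1·1018.2338/(48)·0.4029^5·0.9152^3 = -0.172687
  k=3: (−1)^2·1018.2338/(72)·0.4029^3·0.9152^5 = +0.594043
d^4_{1,2}(2.3122) = +0.006693 -0.172687 +0.594043 = +0.428049
|D^4_{1,2}|² = |d^4_{1,2}(β)|² = (+0.428049)² = 0.183226 (the z-rotation phases have unit modulus)

P=0.1832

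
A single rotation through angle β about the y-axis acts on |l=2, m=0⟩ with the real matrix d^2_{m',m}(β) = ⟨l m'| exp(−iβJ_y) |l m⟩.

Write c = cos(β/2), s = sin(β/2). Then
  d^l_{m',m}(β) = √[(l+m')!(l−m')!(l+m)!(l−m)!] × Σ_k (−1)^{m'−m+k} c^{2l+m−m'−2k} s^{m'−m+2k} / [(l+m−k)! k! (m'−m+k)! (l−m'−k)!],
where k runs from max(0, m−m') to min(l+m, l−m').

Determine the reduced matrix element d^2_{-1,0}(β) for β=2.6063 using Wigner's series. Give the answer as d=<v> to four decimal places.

d^2_{-1,0}(β=2.6063) via Wigner's sum:
c=cos(2.6063/2)=0.264462, s=sin(2.6063/2)=0.964396; N=√[1·6·2·2]=4.898979
k: max(0,(0)−(-1))=1 … min(2+(0),2−(-1))=2
  k=1: (−1)^0·4.8990/(2)·0.2645^3·0.9644^1 = +0.043694
  k=2: (−1)^1·4.8990/(2)·0.2645^1·0.9644^3 = -0.581039
d^2_{-1,0}(2.6063) = +0.043694 -0.581039 = -0.537345

d=-0.5373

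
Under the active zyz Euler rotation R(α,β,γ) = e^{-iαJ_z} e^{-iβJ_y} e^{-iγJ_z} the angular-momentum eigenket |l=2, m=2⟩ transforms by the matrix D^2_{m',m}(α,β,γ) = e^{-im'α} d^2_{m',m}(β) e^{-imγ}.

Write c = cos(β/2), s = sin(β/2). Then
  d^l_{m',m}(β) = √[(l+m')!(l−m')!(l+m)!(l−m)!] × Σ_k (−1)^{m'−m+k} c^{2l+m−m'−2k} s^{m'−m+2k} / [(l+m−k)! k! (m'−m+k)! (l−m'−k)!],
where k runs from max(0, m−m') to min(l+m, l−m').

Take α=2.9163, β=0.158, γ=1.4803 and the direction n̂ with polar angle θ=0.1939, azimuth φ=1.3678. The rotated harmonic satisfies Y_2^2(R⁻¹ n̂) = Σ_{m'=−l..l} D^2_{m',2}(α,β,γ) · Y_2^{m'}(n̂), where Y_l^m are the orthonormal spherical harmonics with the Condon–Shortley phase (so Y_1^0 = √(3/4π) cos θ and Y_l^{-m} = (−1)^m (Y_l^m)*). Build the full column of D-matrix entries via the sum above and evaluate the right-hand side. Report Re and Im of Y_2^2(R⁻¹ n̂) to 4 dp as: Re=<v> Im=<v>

Re=0.0096 Im=-0.0210

Need the full column D^2_{m',2} for m'=−2..2 at α=2.9163, β=0.158, γ=1.4803.
cos(β/2)=0.996881, sin(β/2)=0.078918
d^2_{-2,2}: single k=4 term ⇒ +0.000039;  D = -0.000037+0.000010i
d^2_{-1,2}: single k=3 term ⇒ +0.000980;  D = +0.000979-0.000043i
d^2_{0,2}: single k=2 term ⇒ +0.015160;  D = -0.014913-0.002729i
d^2_{1,2}: single k=1 term ⇒ +0.156363;  D = +0.143635+0.061795i
d^2_{2,2}: single k=0 term ⇒ +0.987583;  D = -0.797075-0.583088i
Y_2^{m'}(θ=0.1939,φ=1.3678) and Σ D·Y over m':
  (-0.0000+0.0000i)·(-0.0132-0.0057i)  (+0.0010-0.0000i)·(+0.0294-0.1431i)  (-0.0149-0.0027i)·(+0.5957+0.0000i)  (+0.1436+0.0618i)·(-0.0294-0.1431i)  (-0.7971-0.5831i)·(-0.0132+0.0057i)
Y_2^2(R⁻¹ n̂) = +0.009556-0.020968i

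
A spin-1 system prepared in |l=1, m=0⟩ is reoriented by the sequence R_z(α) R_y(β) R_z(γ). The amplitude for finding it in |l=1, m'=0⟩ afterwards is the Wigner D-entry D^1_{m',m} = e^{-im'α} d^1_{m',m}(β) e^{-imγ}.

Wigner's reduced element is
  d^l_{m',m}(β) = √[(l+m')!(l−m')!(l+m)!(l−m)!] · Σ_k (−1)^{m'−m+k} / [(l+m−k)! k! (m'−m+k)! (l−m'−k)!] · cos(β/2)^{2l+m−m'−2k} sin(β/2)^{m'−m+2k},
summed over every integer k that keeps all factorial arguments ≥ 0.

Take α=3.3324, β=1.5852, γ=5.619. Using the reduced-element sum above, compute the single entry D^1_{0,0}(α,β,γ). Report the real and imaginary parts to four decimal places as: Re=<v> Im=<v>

Split into d^1_{0,0}(β=1.5852) × two z-phases.
With c≡cos(β/2)=0.701996 and s≡sin(β/2)=0.712181, N=[1·1·1·1]^{1/2}=1.000000
The bounds max(0,m−m')=0 and min(l+m,l−m')=1 give 2 terms
  k=0: (−1)^0·1.0000/(1)·0.7020^2·0.7122^0 = +0.492798
  k=1: (−1)^1·1.0000/(1)·0.7020^0·0.7122^2 = -0.507202
d^1_{0,0}(1.5852) = +0.492798 -0.507202 = -0.014403
D = (+1.000000+0.000000i)·(-0.014403)·(+1.000000+0.000000i) = -0.014403+0.000000i

Re=-0.0144 Im=0.0000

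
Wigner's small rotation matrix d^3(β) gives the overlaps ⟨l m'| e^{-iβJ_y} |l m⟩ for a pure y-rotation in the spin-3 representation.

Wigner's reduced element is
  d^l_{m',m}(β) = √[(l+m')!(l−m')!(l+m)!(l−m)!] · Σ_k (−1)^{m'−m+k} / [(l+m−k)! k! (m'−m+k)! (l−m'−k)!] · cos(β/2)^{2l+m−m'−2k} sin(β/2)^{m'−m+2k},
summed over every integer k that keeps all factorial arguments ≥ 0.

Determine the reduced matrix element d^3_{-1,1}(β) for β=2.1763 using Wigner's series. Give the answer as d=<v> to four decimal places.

d=-0.3594

d^3_{-1,1}(β=2.1763) via Wigner's sum:
With c≡cos(β/2)=0.464125 and s≡sin(β/2)=0.885770, N=[2·24·24·2]^{1/2}=48.000000
The bounds max(0,m−m')=2 and min(l+m,l−m')=4 give 3 terms
  k=2: (−1)^0·48.0000/(8)·0.4641^4·0.8858^2 = +0.218440
  k=3: (−1)^1·48.0000/(6)·0.4641^2·0.8858^4 = -1.060823
  k=4: (−1)^2·48.0000/(48)·0.4641^0·0.8858^6 = +0.482976
d^3_{-1,1}(2.1763) = +0.218440 -1.060823 +0.482976 = -0.359408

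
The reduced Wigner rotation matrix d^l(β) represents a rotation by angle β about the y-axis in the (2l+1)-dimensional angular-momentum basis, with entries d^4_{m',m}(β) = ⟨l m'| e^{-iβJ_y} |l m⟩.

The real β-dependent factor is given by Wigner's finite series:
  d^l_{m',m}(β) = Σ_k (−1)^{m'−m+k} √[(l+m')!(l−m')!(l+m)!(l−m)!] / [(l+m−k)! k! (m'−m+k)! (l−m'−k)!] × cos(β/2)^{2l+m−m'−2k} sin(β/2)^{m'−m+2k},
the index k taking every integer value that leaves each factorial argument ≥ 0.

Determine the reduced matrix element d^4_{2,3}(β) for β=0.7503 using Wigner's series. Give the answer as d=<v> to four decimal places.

d=0.4426

d^4_{2,3}(β=0.7503) via Wigner's sum:
c=cos(0.7503/2)=0.930453, s=sin(0.7503/2)=0.366412; N=√[720·2·5040·1]=2693.993318
The bounds max(0,m−m')=1 and min(l+m,l−m')=2 give 2 terms
  k=1: (−1)^0·2693.9933/(720)·0.9305^7·0.3664^1 = +0.827740
  k=2: (−1)^1·2693.9933/(240)·0.9305^5·0.3664^3 = -0.385093
d^4_{2,3}(0.7503) = +0.827740 -0.385093 = +0.442646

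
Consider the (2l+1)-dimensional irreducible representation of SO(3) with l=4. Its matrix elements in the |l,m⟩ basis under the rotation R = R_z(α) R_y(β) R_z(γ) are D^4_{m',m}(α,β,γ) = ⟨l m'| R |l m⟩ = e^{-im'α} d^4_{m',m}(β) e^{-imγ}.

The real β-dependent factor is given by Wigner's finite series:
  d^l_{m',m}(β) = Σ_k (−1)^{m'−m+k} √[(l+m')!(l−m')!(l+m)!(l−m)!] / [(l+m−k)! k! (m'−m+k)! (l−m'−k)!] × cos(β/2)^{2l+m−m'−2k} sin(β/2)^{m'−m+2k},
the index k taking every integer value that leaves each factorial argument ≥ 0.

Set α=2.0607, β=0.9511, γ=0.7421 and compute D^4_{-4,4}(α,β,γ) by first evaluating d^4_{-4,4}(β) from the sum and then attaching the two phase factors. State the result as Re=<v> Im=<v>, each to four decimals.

Re=0.0010 Im=-0.0016

Split into d^4_{-4,4}(β=0.9511) × two z-phases.
Half-angle: c=0.889041, s=0.457827. N=√(1·40320·40320·1)=40320.000000
k: max(0,(4)−(-4))=8 … min(4+(4),4−(-4))=8
  k=8: (−1)^0·40320.0000/(40320)·0.8890^0·0.4578^8 = +0.001930
d^4_{-4,4}(0.9511) = +0.001930
D = (-0.379095+0.925358i)·(+0.001930)·(-0.985040-0.172328i) = +0.001029-0.001633i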